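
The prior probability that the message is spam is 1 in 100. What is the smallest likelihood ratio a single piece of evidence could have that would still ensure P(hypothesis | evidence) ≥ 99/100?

Prior odds = 0.01/0.99 = 1/99.
Target odds = 0.99/0.01 = 99.
Required Bayes factor = 99 ÷ (1/99) = 9801.

9801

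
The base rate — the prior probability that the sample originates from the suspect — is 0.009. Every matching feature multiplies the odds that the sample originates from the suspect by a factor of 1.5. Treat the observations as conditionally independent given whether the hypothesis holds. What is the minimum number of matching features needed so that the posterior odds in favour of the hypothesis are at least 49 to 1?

22

Prior odds = 0.009/0.991 = 9/991.
Likelihood ratio per matching feature = 1.5.
Target odds = 49.
Need (9/991) × 1.5ⁿ ≥ 49, i.e. 1.5ⁿ ≥ 48559/9.
1.5²¹ ≈4987.89 falls short of 48559/9 but 1.5²² ≈7481.83 reaches it, so n = 22.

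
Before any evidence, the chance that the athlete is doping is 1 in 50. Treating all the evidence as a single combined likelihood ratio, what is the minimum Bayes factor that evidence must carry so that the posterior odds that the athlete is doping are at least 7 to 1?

343

Prior odds = 0.02/0.98 = 1/49.
Target odds = 7.
Required Bayes factor = 7 ÷ (1/49) = 343.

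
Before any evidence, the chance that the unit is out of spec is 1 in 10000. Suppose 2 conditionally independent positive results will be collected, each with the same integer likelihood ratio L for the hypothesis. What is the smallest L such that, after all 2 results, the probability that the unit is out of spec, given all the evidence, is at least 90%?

300

Prior odds = 0.0001/0.9999 = 1/9999.
Target odds = 0.9/0.1 = 9.
Need L² ≥ 9 ÷ (1/9999) = 89991.
299² = 89401 < 89991 ≤ 90000 = 300², so L = 300.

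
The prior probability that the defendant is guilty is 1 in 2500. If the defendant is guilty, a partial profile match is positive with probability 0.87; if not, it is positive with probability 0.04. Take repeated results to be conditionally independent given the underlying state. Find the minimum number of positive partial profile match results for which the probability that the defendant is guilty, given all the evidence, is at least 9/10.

4

Prior odds = 0.0004/0.9996 = 1/2499.
Likelihood ratio of a positive = 0.87/0.04 = 21.75.
Target odds: 0.9 ÷ 0.1 = 9.
Require 21.75ⁿ ≥ 9 ÷ (1/2499) = 22491.
21.75³ = 658503/64 falls short of 22491 but 21.75⁴ = 57289761/256 reaches it, so n = 4.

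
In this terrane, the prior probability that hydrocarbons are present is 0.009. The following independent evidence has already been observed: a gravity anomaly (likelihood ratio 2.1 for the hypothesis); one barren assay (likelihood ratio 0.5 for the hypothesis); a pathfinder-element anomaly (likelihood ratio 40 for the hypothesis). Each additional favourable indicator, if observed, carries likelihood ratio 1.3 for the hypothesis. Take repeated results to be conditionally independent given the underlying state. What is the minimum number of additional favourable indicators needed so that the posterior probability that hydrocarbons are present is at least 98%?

19

Prior odds = 0.009/0.991 = 9/991.
Combined Bayes factor of the evidence already in hand = 2.1 × 0.5 × 40 = 42.
Odds after that evidence = (9/991) × 42 = 378/991.
Target odds = 0.98/0.02 = 49.
Need 1.3ⁿ ≥ 49 ÷ (378/991) = 6937/54.
1.3¹⁸ ≈112.455 falls short of 6937/54 but 1.3¹⁹ ≈146.192 reaches it, so n = 19.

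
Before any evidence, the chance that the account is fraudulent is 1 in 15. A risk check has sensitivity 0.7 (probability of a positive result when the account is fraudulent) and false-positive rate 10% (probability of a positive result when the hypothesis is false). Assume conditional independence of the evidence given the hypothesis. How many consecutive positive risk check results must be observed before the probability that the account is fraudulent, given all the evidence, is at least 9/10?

Prior odds = (1/15)/(14/15) = 1/14.
Likelihood ratio of a positive result = 0.7/0.1 = 7.
Target posterior odds = 0.9/0.1 = 9.
Require 7ⁿ ≥ 9 ÷ (1/14) = 126.
7² = 49 falls short of 126 but 7³ = 343 reaches it, so n = 3.

3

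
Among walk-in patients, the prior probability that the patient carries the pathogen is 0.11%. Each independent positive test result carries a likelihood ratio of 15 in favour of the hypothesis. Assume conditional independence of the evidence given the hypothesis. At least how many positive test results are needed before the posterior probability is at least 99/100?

5

Prior odds: 0.0011 ÷ 0.9989 = 11/9989.
Likelihood ratio per positive test result = 15.
Target posterior odds = 0.99/0.01 = 99.
Require 15ⁿ ≥ 99 ÷ (11/9989) = 89901.
15⁴ = 50625 falls short of 89901 but 15⁵ = 759375 reaches it, so n = 5.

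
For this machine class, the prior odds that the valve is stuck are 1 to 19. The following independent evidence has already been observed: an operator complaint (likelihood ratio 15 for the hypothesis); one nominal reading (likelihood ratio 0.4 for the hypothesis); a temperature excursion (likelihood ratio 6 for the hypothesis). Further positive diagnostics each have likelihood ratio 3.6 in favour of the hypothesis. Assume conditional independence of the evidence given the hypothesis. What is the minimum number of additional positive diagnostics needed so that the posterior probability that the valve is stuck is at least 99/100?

Prior odds = 1/19.
Combined Bayes factor of the evidence already in hand = 15 × 0.4 × 6 = 36.
Odds after that evidence = (1/19) × 36 = 36/19.
Target odds = 0.99/0.01 = 99.
Need 3.6ⁿ ≥ 99 ÷ (36/19) = 52.25.
3.6³ = 46.656 falls short of 52.25 but 3.6⁴ = 167.9616 reaches it, so n = 4.

4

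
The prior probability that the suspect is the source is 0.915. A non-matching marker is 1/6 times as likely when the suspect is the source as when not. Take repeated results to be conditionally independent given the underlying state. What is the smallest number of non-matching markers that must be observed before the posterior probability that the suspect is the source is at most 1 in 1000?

Prior odds: 0.915 ÷ 0.085 = 183/17.
Likelihood ratio per non-matching marker = 1/6.
Target odds: 0.001 ÷ 0.999 = 1/999.
Require (1/6)ⁿ ≤ 1/999 ÷ (183/17) = 17/182817.
(1/6)⁵ = 1/7776 is still above 17/182817 but (1/6)⁶ = 1/46656 is at or below it, so n = 6.

6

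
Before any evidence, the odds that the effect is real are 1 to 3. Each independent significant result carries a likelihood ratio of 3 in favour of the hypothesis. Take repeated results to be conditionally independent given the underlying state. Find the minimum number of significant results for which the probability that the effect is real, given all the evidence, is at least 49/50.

Prior odds = 1/3.
Likelihood ratio per significant result = 3.
Target odds: 0.98 ÷ 0.02 = 49.
Need (1/3) × 3ⁿ ≥ 49, i.e. 3ⁿ ≥ 147.
3⁴ = 81 falls short of 147 but 3⁵ = 243 reaches it, so n = 5.

5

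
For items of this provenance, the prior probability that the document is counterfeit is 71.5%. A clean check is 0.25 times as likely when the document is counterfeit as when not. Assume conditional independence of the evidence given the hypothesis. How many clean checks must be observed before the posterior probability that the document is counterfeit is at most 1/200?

Prior odds = 0.715/0.285 = 143/57.
Likelihood ratio per clean check = 0.25.
Target odds: 0.005 ÷ 0.995 = 1/199.
Require 0.25ⁿ ≤ 1/199 ÷ (143/57) = 57/28457.
0.25⁴ = 0.00390625 is still above 57/28457 but 0.25⁵ = 1/1024 is at or below it, so n = 5.

5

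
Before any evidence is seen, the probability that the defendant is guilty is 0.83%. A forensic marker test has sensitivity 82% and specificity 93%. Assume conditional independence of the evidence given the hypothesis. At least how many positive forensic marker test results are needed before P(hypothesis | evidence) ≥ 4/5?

Prior odds = 0.0083/0.9917 = 83/9917.
False-positive rate = 1 − 0.93 = 0.07; likelihood ratio of a positive = 0.82/0.07 = 82/7.
Target posterior odds = 0.8/0.2 = 4.
Require (82/7)ⁿ ≥ 4 ÷ (83/9917) = 39668/83.
(82/7)² = 6724/49 falls short of 39668/83 but (82/7)³ = 551368/343 reaches it, so n = 3.

3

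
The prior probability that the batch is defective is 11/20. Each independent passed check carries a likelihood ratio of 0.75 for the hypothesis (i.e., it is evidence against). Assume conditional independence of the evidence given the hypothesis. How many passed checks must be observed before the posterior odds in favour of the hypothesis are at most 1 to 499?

Prior odds: 0.55 ÷ 0.45 = 11/9.
Likelihood ratio per passed check = 0.75.
Target odds = 1/499.
Need (11/9) × 0.75ⁿ ≤ 1/499, i.e. 0.75ⁿ ≤ 9/5489.
0.75²² ≈0.00178381 is still above 9/5489 but 0.75²³ ≈0.00133786 is at or below it, so n = 23.

23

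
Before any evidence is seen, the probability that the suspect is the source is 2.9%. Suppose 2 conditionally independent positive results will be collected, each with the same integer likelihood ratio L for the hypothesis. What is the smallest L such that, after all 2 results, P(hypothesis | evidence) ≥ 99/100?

58

Prior odds = 0.029/0.971 = 29/971.
Target odds = 0.99/0.01 = 99.
Need L² ≥ 99 ÷ (29/971) = 96129/29.
57² = 3249 < 96129/29 ≤ 3364 = 58², so L = 58.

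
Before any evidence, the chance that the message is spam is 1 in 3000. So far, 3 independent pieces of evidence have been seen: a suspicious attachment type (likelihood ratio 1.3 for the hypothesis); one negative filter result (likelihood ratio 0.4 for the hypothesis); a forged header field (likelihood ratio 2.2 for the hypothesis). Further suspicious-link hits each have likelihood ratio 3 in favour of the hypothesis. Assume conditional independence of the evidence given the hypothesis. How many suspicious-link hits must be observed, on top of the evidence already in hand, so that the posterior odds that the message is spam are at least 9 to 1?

10

Prior odds = (1/3000)/(2999/3000) = 1/2999.
Combined Bayes factor of the evidence already in hand = 1.3 × 0.4 × 2.2 = 1.144.
Odds after that evidence = (1/2999) × 1.144 = 143/374875.
Target odds = 9.
Need 3ⁿ ≥ 9 ÷ (143/374875) = 3373875/143.
3⁹ = 19683 falls short of 3373875/143 but 3¹⁰ = 59049 reaches it, so n = 10.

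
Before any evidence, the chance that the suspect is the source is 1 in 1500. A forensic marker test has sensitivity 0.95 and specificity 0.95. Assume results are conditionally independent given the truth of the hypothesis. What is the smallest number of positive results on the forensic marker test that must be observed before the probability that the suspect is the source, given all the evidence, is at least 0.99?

5

Prior odds: (1/1500) ÷ (1499/1500) = 1/1499.
False-positive rate = 1 − 0.95 = 0.05; likelihood ratio of a positive = 0.95/0.05 = 19.
Target posterior odds = 0.99/0.01 = 99.
Require 19ⁿ ≥ 99 ÷ (1/1499) = 148401.
19⁴ = 130321 falls short of 148401 but 19⁵ = 2476099 reaches it, so n = 5.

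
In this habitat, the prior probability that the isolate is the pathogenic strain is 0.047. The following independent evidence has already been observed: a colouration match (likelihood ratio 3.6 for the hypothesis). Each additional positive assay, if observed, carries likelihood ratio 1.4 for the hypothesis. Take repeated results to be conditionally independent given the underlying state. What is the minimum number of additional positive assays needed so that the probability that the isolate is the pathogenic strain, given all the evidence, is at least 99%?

Prior odds = 0.047/0.953 = 47/953.
Bayes factor of the evidence already in hand = 3.6.
Odds after that evidence = (47/953) × 3.6 = 846/4765.
Target odds = 0.99/0.01 = 99.
Need 1.4ⁿ ≥ 99 ÷ (846/4765) = 52415/94.
1.4¹⁸ ≈426.879 falls short of 52415/94 but 1.4¹⁹ ≈597.63 reaches it, so n = 19.

19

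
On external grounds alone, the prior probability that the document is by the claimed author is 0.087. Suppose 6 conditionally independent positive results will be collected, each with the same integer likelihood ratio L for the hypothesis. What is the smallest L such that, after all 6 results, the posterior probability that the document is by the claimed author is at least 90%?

3

Prior odds = 0.087/0.913 = 87/913.
Target odds = 0.9/0.1 = 9.
Need L⁶ ≥ 9 ÷ (87/913) = 2739/29.
2⁶ = 64 < 2739/29 ≤ 729 = 3⁶, so L = 3.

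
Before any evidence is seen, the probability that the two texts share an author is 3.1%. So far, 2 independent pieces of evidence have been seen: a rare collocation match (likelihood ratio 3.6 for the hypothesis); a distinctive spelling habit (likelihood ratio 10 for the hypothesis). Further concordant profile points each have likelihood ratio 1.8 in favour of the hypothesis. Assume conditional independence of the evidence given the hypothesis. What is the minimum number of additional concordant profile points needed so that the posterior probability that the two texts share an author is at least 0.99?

Prior odds = 0.031/0.969 = 31/969.
Combined Bayes factor of the evidence already in hand = 3.6 × 10 = 36.
Odds after that evidence = (31/969) × 36 = 372/323.
Target odds = 0.99/0.01 = 99.
Need 1.8ⁿ ≥ 99 ÷ (372/323) = 10659/124.
1.8⁷ = 4782969/78125 falls short of 10659/124 but 1.8⁸ = 43046721/390625 reaches it, so n = 8.

8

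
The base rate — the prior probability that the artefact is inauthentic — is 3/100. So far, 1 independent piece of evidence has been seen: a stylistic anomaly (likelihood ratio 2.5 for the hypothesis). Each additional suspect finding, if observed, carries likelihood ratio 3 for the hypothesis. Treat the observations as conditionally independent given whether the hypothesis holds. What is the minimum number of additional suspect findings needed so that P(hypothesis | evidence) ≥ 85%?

Prior odds = 0.03/0.97 = 3/97.
Bayes factor of the evidence already in hand = 2.5.
Odds after that evidence = (3/97) × 2.5 = 15/194.
Target odds = 0.85/0.15 = 17/3.
Need 3ⁿ ≥ 17/3 ÷ (15/194) = 3298/45.
3³ = 27 falls short of 3298/45 but 3⁴ = 81 reaches it, so n = 4.

4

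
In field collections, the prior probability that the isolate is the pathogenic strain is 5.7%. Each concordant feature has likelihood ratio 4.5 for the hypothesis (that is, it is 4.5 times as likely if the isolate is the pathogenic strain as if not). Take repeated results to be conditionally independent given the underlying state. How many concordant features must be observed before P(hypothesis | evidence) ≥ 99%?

Prior odds: 0.057 ÷ 0.943 = 57/943.
Likelihood ratio per concordant feature = 4.5.
Target odds: 0.99 ÷ 0.01 = 99.
Need (57/943) × 4.5ⁿ ≥ 99, i.e. 4.5ⁿ ≥ 31119/19.
4.5⁴ = 410.0625 falls short of 31119/19 but 4.5⁵ = 1845.28125 reaches it, so n = 5.

5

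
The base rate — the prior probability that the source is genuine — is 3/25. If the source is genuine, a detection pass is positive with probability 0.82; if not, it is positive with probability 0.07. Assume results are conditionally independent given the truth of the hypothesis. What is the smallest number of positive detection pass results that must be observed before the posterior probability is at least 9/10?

2

Prior odds: 0.12 ÷ 0.88 = 3/22.
Likelihood ratio of a positive = 0.82/0.07 = 82/7.
Target posterior odds = 0.9/0.1 = 9.
Require (82/7)ⁿ ≥ 9 ÷ (3/22) = 66.
(82/7)¹ = 82/7 falls short of 66 but (82/7)² = 6724/49 reaches it, so n = 2.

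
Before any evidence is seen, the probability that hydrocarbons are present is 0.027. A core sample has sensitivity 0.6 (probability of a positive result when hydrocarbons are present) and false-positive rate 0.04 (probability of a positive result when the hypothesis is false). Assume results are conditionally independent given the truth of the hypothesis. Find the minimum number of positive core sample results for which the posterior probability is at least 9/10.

3

Prior odds = 0.027/0.973 = 27/973.
Likelihood ratio of a positive result = 0.6/0.04 = 15.
Target odds: 0.9 ÷ 0.1 = 9.
Require 15ⁿ ≥ 9 ÷ (27/973) = 973/3.
15² = 225 falls short of 973/3 but 15³ = 3375 reaches it, so n = 3.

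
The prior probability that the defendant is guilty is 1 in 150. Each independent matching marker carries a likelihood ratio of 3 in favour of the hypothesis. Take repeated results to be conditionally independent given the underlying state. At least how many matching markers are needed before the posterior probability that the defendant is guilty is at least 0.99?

Prior odds: (1/150) ÷ (149/150) = 1/149.
Likelihood ratio per matching marker = 3.
Target posterior odds = 0.99/0.01 = 99.
Require 3ⁿ ≥ 99 ÷ (1/149) = 14751.
3⁸ = 6561 falls short of 14751 but 3⁹ = 19683 reaches it, so n = 9.

9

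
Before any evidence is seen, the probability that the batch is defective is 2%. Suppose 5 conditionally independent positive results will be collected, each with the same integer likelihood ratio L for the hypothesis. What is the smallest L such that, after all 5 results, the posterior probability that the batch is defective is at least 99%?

Prior odds = 0.02/0.98 = 1/49.
Target odds = 0.99/0.01 = 99.
Need L⁵ ≥ 99 ÷ (1/49) = 4851.
5⁵ = 3125 < 4851 ≤ 7776 = 6⁵, so L = 6.

6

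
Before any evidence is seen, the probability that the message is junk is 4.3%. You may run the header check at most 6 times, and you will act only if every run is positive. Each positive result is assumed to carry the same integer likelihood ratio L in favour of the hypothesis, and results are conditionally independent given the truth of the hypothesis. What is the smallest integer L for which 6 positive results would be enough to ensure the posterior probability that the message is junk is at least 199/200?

Prior odds = 0.043/0.957 = 43/957.
Target odds = 0.995/0.005 = 199.
Need L⁶ ≥ 199 ÷ (43/957) = 190443/43.
4⁶ = 4096 < 190443/43 ≤ 15625 = 5⁶, so L = 5.

5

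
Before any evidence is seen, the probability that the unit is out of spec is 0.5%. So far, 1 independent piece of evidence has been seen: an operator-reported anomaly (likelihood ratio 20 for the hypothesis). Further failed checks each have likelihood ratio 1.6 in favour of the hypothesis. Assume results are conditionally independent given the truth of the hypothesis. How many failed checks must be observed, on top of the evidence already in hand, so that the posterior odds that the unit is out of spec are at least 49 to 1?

Prior odds = 0.005/0.995 = 1/199.
Bayes factor of the evidence already in hand = 20.
Odds after that evidence = (1/199) × 20 = 20/199.
Target odds = 49.
Need 1.6ⁿ ≥ 49 ÷ (20/199) = 487.55.
1.6¹³ ≈450.36 falls short of 487.55 but 1.6¹⁴ ≈720.576 reaches it, so n = 14.

14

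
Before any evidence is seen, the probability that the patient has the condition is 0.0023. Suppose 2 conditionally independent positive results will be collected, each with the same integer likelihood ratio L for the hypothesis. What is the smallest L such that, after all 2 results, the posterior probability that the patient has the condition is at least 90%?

63

Prior odds = 0.0023/0.9977 = 23/9977.
Target odds = 0.9/0.1 = 9.
Need L² ≥ 9 ÷ (23/9977) = 89793/23.
62² = 3844 < 89793/23 ≤ 3969 = 63², so L = 63.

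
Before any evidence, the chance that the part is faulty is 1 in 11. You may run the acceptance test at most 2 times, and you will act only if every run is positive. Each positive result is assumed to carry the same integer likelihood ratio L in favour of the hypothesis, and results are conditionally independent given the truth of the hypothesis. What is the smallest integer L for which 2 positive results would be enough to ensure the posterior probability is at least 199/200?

45

Prior odds = (1/11)/(10/11) = 0.1.
Target odds = 0.995/0.005 = 199.
Need L² ≥ 199 ÷ 0.1 = 1990.
44² = 1936 < 1990 ≤ 2025 = 45², so L = 45.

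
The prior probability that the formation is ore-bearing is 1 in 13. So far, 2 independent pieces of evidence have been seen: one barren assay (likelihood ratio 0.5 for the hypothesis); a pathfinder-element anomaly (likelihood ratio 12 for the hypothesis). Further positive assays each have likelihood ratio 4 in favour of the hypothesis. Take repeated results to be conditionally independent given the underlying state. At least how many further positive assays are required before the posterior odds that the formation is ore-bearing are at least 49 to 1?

Prior odds = (1/13)/(12/13) = 1/12.
Combined Bayes factor of the evidence already in hand = 0.5 × 12 = 6.
Odds after that evidence = (1/12) × 6 = 0.5.
Target odds = 49.
Need 4ⁿ ≥ 49 ÷ 0.5 = 98.
4³ = 64 falls short of 98 but 4⁴ = 256 reaches it, so n = 4.

4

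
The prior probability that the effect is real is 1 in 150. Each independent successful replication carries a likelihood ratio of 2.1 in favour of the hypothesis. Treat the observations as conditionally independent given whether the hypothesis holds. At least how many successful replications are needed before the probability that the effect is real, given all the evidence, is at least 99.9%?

Prior odds: (1/150) ÷ (149/150) = 1/149.
Likelihood ratio per successful replication = 2.1.
Target posterior odds = 0.999/0.001 = 999.
Require 2.1ⁿ ≥ 999 ÷ (1/149) = 148851.
2.1¹⁶ ≈143057 falls short of 148851 but 2.1¹⁷ ≈300419 reaches it, so n = 17.

17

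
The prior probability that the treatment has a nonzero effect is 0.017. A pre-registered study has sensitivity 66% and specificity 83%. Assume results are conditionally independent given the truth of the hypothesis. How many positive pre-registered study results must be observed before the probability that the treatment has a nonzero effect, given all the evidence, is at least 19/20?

6

Prior odds = 0.017/0.983 = 17/983.
False-positive rate = 1 − 0.83 = 0.17; likelihood ratio of a positive = 0.66/0.17 = 66/17.
Target odds: 0.95 ÷ 0.05 = 19.
Require (66/17)ⁿ ≥ 19 ÷ (17/983) = 18677/17.
(66/17)⁵ ≈882.013 falls short of 18677/17 but (66/17)⁶ ≈3424.29 reaches it, so n = 6.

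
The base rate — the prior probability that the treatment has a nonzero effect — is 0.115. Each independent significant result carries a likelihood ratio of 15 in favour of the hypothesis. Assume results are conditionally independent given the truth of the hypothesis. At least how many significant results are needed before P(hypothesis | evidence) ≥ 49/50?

3

Prior odds = 0.115/0.885 = 23/177.
Likelihood ratio per significant result = 15.
Target odds: 0.98 ÷ 0.02 = 49.
Require 15ⁿ ≥ 49 ÷ (23/177) = 8673/23.
15² = 225 falls short of 8673/23 but 15³ = 3375 reaches it, so n = 3.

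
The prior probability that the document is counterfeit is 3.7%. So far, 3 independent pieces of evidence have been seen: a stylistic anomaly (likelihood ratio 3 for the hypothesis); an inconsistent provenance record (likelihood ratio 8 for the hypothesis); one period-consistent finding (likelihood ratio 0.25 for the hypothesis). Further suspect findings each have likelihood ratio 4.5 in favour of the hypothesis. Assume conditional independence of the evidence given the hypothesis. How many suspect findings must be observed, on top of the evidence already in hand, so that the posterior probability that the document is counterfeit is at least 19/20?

3

Prior odds = 0.037/0.963 = 37/963.
Combined Bayes factor of the evidence already in hand = 3 × 8 × 0.25 = 6.
Odds after that evidence = (37/963) × 6 = 74/321.
Target odds = 0.95/0.05 = 19.
Need 4.5ⁿ ≥ 19 ÷ (74/321) = 6099/74.
4.5² = 20.25 falls short of 6099/74 but 4.5³ = 91.125 reaches it, so n = 3.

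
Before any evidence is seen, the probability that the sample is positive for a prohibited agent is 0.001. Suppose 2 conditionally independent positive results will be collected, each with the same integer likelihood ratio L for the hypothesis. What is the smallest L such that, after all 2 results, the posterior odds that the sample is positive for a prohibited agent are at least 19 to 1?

Prior odds = 0.001/0.999 = 1/999.
Target odds = 19.
Need L² ≥ 19 ÷ (1/999) = 18981.
137² = 18769 < 18981 ≤ 19044 = 138², so L = 138.

138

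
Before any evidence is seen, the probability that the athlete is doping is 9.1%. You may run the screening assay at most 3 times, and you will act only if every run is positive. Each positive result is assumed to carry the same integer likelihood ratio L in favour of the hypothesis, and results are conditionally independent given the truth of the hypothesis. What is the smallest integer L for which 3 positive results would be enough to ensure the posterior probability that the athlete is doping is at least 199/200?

13

Prior odds = 0.091/0.909 = 91/909.
Target odds = 0.995/0.005 = 199.
Need L³ ≥ 199 ÷ (91/909) = 180891/91.
12³ = 1728 < 180891/91 ≤ 2197 = 13³, so L = 13.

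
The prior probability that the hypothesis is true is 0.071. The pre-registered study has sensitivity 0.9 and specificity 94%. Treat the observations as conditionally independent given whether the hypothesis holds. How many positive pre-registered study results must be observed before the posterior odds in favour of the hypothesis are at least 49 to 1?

3

Prior odds = 0.071/0.929 = 71/929.
False-positive rate = 1 − 0.94 = 0.06; likelihood ratio of a positive = 0.9/0.06 = 15.
Target odds = 49.
Require 15ⁿ ≥ 49 ÷ (71/929) = 45521/71.
15² = 225 falls short of 45521/71 but 15³ = 3375 reaches it, so n = 3.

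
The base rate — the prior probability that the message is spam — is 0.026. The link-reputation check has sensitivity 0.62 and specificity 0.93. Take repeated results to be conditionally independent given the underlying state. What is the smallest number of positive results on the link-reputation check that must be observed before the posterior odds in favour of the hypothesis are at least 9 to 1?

Prior odds = 0.026/0.974 = 13/487.
False-positive rate = 1 − 0.93 = 0.07; likelihood ratio of a positive = 0.62/0.07 = 62/7.
Target odds = 9.
Need (13/487) × (62/7)ⁿ ≥ 9, i.e. (62/7)ⁿ ≥ 4383/13.
(62/7)² = 3844/49 falls short of 4383/13 but (62/7)³ = 238328/343 reaches it, so n = 3.

3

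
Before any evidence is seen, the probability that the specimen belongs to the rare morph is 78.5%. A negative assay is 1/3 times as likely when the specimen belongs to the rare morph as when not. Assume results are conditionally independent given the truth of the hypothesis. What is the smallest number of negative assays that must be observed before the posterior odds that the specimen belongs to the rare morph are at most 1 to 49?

Prior odds = 0.785/0.215 = 157/43.
Likelihood ratio per negative assay = 1/3.
Target odds = 1/49.
Require (1/3)ⁿ ≤ 1/49 ÷ (157/43) = 43/7693.
(1/3)⁴ = 1/81 is still above 43/7693 but (1/3)⁵ = 1/243 is at or below it, so n = 5.

5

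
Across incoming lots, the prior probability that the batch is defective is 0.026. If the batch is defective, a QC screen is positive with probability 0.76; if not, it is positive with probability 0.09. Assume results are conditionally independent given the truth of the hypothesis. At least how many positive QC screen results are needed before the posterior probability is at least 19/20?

4

Prior odds: 0.026 ÷ 0.974 = 13/487.
Likelihood ratio of a positive = 0.76/0.09 = 76/9.
Target posterior odds = 0.95/0.05 = 19.
Need (13/487) × (76/9)ⁿ ≥ 19, i.e. (76/9)ⁿ ≥ 9253/13.
(76/9)³ = 438976/729 falls short of 9253/13 but (76/9)⁴ = 33362176/6561 reaches it, so n = 4.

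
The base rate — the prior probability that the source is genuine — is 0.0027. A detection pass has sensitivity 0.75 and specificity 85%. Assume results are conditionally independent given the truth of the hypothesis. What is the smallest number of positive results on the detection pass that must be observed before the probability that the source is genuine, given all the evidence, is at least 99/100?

7

Prior odds = 0.0027/0.9973 = 27/9973.
False-positive rate = 1 − 0.85 = 0.15; likelihood ratio of a positive = 0.75/0.15 = 5.
Target odds: 0.99 ÷ 0.01 = 99.
Require 5ⁿ ≥ 99 ÷ (27/9973) = 109703/3.
5⁶ = 15625 falls short of 109703/3 but 5⁷ = 78125 reaches it, so n = 7.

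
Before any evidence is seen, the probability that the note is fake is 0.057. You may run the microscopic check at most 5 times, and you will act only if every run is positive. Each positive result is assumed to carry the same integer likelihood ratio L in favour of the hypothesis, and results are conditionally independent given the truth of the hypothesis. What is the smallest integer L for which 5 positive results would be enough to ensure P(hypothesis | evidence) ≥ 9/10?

3

Prior odds = 0.057/0.943 = 57/943.
Target odds = 0.9/0.1 = 9.
Need L⁵ ≥ 9 ÷ (57/943) = 2829/19.
2⁵ = 32 < 2829/19 ≤ 243 = 3⁵, so L = 3.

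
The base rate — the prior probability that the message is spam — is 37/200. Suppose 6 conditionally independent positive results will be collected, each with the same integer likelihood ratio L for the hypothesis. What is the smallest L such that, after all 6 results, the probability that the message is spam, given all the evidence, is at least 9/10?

2

Prior odds = 0.185/0.815 = 37/163.
Target odds = 0.9/0.1 = 9.
Need L⁶ ≥ 9 ÷ (37/163) = 1467/37.
1⁶ = 1 < 1467/37 ≤ 64 = 2⁶, so L = 2.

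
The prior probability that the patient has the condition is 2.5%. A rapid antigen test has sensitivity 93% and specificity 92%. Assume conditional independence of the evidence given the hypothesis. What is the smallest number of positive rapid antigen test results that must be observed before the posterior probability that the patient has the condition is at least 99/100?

Prior odds = 0.025/0.975 = 1/39.
False-positive rate = 1 − 0.92 = 0.08; likelihood ratio of a positive = 0.93/0.08 = 11.625.
Target odds: 0.99 ÷ 0.01 = 99.
Need (1/39) × 11.625ⁿ ≥ 99, i.e. 11.625ⁿ ≥ 3861.
11.625³ = 804357/512 falls short of 3861 but 11.625⁴ = 74805201/4096 reaches it, so n = 4.

4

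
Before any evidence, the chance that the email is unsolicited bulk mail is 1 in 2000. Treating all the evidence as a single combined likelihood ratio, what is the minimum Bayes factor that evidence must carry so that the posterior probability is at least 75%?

5997

Prior odds = 0.0005/0.9995 = 1/1999.
Target odds = 0.75/0.25 = 3.
Required Bayes factor = 3 ÷ (1/1999) = 5997.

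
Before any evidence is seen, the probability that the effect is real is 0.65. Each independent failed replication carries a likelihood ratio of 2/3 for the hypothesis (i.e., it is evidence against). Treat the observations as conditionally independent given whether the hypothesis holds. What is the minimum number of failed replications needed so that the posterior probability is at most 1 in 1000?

Prior odds: 0.65 ÷ 0.35 = 13/7.
Likelihood ratio per failed replication = 2/3.
Target odds: 0.001 ÷ 0.999 = 1/999.
Require (2/3)ⁿ ≤ 1/999 ÷ (13/7) = 7/12987.
(2/3)¹⁸ = 262144/387420489 is still above 7/12987 but (2/3)¹⁹ ≈0.000451093 is at or below it, so n = 19.

19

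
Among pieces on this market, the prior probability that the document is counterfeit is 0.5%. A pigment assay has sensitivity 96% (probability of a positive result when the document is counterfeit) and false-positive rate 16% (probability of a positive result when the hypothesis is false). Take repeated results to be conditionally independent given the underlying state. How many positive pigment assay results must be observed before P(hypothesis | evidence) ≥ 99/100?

Prior odds: 0.005 ÷ 0.995 = 1/199.
Likelihood ratio of a positive result = 0.96/0.16 = 6.
Target posterior odds = 0.99/0.01 = 99.
Require 6ⁿ ≥ 99 ÷ (1/199) = 19701.
6⁵ = 7776 falls short of 19701 but 6⁶ = 46656 reaches it, so n = 6.

6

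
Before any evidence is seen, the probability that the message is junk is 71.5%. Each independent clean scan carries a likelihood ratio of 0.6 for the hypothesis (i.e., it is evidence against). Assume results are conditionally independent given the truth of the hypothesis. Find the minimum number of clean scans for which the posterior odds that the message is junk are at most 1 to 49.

Prior odds = 0.715/0.285 = 143/57.
Likelihood ratio per clean scan = 0.6.
Target odds = 1/49.
Require 0.6ⁿ ≤ 1/49 ÷ (143/57) = 57/7007.
0.6⁹ = 19683/1953125 is still above 57/7007 but 0.6¹⁰ = 59049/9765625 is at or below it, so n = 10.

10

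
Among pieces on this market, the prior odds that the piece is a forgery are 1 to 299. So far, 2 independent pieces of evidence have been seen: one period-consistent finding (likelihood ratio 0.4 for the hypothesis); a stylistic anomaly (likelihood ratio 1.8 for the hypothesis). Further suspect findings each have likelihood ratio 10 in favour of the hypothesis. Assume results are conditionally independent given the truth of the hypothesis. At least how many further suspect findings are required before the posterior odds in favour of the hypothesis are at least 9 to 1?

Prior odds = 1/299.
Combined Bayes factor of the evidence already in hand = 0.4 × 1.8 = 0.72.
Odds after that evidence = (1/299) × 0.72 = 18/7475.
Target odds = 9.
Need 10ⁿ ≥ 9 ÷ (18/7475) = 3737.5.
10³ = 1000 falls short of 3737.5 but 10⁴ = 10000 reaches it, so n = 4.

4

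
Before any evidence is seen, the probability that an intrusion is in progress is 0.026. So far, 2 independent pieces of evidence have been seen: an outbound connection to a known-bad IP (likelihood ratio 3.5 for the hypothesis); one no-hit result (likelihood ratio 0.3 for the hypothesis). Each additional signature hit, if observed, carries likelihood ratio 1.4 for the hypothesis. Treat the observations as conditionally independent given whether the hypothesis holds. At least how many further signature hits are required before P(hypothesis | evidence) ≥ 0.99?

Prior odds = 0.026/0.974 = 13/487.
Combined Bayes factor of the evidence already in hand = 3.5 × 0.3 = 1.05.
Odds after that evidence = (13/487) × 1.05 = 273/9740.
Target odds = 0.99/0.01 = 99.
Need 1.4ⁿ ≥ 99 ÷ (273/9740) = 321420/91.
1.4²⁴ ≈3214.2 falls short of 321420/91 but 1.4²⁵ ≈4499.88 reaches it, so n = 25.

25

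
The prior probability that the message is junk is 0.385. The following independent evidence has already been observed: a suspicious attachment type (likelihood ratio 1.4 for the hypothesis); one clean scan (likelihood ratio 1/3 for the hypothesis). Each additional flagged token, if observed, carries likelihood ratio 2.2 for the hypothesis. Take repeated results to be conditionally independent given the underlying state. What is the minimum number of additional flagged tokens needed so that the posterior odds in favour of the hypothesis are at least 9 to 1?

Prior odds = 0.385/0.615 = 77/123.
Combined Bayes factor of the evidence already in hand = 1.4 × (1/3) = 7/15.
Odds after that evidence = (77/123) × 7/15 = 539/1845.
Target odds = 9.
Need 2.2ⁿ ≥ 9 ÷ (539/1845) = 16605/539.
2.2⁴ = 23.4256 falls short of 16605/539 but 2.2⁵ = 51.53632 reaches it, so n = 5.

5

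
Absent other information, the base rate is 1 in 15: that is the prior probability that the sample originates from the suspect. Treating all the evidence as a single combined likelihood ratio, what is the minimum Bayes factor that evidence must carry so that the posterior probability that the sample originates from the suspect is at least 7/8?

Prior odds = (1/15)/(14/15) = 1/14.
Target odds = 0.875/0.125 = 7.
Required Bayes factor = 7 ÷ (1/14) = 98.

98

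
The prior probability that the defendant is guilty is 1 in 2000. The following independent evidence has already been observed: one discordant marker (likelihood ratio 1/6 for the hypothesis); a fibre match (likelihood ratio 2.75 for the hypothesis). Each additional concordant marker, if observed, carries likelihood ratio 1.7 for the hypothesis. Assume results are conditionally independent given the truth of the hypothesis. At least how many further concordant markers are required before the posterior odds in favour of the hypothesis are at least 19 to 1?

22

Prior odds = 0.0005/0.9995 = 1/1999.
Combined Bayes factor of the evidence already in hand = (1/6) × 2.75 = 11/24.
Odds after that evidence = (1/1999) × 11/24 = 11/47976.
Target odds = 19.
Need 1.7ⁿ ≥ 19 ÷ (11/47976) = 911544/11.
1.7²¹ ≈69091.9 falls short of 911544/11 but 1.7²² ≈117456 reaches it, so n = 22.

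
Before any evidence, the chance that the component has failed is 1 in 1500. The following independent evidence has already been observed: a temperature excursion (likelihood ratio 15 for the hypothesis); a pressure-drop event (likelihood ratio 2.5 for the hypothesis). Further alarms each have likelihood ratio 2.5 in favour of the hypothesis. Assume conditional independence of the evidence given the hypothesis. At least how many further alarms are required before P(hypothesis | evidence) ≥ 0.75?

6

Prior odds = (1/1500)/(1499/1500) = 1/1499.
Combined Bayes factor of the evidence already in hand = 15 × 2.5 = 37.5.
Odds after that evidence = (1/1499) × 37.5 = 75/2998.
Target odds = 0.75/0.25 = 3.
Need 2.5ⁿ ≥ 3 ÷ (75/2998) = 119.92.
2.5⁵ = 97.65625 falls short of 119.92 but 2.5⁶ = 244.140625 reaches it, so n = 6.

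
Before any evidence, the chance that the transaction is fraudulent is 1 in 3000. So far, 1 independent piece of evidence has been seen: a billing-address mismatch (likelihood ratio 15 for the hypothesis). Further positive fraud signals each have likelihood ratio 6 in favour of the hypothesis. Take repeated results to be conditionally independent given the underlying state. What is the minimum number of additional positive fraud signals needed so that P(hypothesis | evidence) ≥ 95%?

Prior odds = (1/3000)/(2999/3000) = 1/2999.
Bayes factor of the evidence already in hand = 15.
Odds after that evidence = (1/2999) × 15 = 15/2999.
Target odds = 0.95/0.05 = 19.
Need 6ⁿ ≥ 19 ÷ (15/2999) = 56981/15.
6⁴ = 1296 falls short of 56981/15 but 6⁵ = 7776 reaches it, so n = 5.

5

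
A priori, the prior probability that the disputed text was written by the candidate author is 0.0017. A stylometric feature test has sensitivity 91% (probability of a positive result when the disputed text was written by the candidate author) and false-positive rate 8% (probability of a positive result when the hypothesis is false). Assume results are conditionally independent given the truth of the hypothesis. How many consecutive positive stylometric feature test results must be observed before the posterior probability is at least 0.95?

Prior odds = 0.0017/0.9983 = 17/9983.
Likelihood ratio of a positive result = 0.91/0.08 = 11.375.
Target posterior odds = 0.95/0.05 = 19.
Require 11.375ⁿ ≥ 19 ÷ (17/9983) = 189677/17.
11.375³ = 753571/512 falls short of 189677/17 but 11.375⁴ = 68574961/4096 reaches it, so n = 4.

4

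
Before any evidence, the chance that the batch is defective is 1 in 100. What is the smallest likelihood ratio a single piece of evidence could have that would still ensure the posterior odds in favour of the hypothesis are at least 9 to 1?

Prior odds = 0.01/0.99 = 1/99.
Target odds = 9.
Required Bayes factor = 9 ÷ (1/99) = 891.

891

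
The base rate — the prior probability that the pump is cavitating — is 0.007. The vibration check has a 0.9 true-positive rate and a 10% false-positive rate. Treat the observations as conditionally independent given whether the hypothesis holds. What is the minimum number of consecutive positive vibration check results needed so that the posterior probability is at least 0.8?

Prior odds = 0.007/0.993 = 7/993.
Likelihood ratio of a positive result = 0.9/0.1 = 9.
Target posterior odds = 0.8/0.2 = 4.
Need (7/993) × 9ⁿ ≥ 4, i.e. 9ⁿ ≥ 3972/7.
9² = 81 falls short of 3972/7 but 9³ = 729 reaches it, so n = 3.

3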